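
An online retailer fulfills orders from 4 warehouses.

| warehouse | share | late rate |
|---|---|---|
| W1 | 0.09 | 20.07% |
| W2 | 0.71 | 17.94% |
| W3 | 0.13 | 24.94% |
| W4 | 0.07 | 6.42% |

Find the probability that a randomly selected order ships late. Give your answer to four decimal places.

By the law of total probability,
P(L) = P(L|W1)·P(W1) + P(L|W2)·P(W2) + P(L|W3)·P(W3) + P(L|W4)·P(W4)
      = 0.2007·0.09 + 0.1794·0.71 + 0.2494·0.13 + 0.0642·0.07
      = 0.018063 + 0.127374 + 0.032422 + 0.004494 = 0.182353

0.1824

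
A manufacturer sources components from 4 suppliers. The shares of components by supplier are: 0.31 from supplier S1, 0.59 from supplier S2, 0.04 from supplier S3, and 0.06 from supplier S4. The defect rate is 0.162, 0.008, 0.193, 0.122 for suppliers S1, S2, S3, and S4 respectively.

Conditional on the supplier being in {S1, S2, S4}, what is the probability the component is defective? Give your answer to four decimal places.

Let S = {S1, S2, S4}.
P(S) = 0.31 + 0.59 + 0.06 = 0.96.
P(D ∩ S) = 0.162·0.31 + 0.008·0.59 + 0.122·0.06 = 0.05022 + 0.00472 + 0.00732 = 0.06226.
P(D | S) = 0.06226 / 0.96 = 0.064854…

P(D|S) ≈ 0.0649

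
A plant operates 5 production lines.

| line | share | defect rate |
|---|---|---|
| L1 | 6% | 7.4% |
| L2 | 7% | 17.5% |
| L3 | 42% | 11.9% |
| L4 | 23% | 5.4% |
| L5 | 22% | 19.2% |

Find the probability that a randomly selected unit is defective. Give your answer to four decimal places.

P(D) = P(D|L1)·P(L1) + P(D|L2)·P(L2) + P(D|L3)·P(L3) + P(D|L4)·P(L4) + P(D|L5)·P(L5)
      = 0.074·0.06 + 0.175·0.07 + 0.119·0.42 + 0.054·0.23 + 0.192·0.22
      = 0.00444 + 0.01225 + 0.04998 + 0.01242 + 0.04224 = 0.12133

0.1213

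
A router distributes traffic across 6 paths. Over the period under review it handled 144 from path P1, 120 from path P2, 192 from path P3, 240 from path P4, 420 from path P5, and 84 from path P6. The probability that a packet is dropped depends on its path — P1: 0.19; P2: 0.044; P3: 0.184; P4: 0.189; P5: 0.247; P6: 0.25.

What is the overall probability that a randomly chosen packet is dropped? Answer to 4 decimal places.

0.1984

Total: 144 + 120 + 192 + 240 + 420 + 84 = 1200.
P(P1) = 144/1200 = 0.12. P(P2) = 120/1200 = 0.1. P(P3) = 192/1200 = 0.16. P(P4) = 240/1200 = 0.2. P(P5) = 420/1200 = 0.35. P(P6) = 84/1200 = 0.07.
P(L) = P(L|P1)·P(P1) + P(L|P2)·P(P2) + P(L|P3)·P(P3) + P(L|P4)·P(P4) + P(L|P5)·P(P5) + P(L|P6)·P(P6)
      = 0.19·0.12 + 0.044·0.1 + 0.184·0.16 + 0.189·0.2 + 0.247·0.35 + 0.25·0.07
      = 0.0228 + 0.0044 + 0.02944 + 0.0378 + 0.08645 + 0.0175 = 0.19839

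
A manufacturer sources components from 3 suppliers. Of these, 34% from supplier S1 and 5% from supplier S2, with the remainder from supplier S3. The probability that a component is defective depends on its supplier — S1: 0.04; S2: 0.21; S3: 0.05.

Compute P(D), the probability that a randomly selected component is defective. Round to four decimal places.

P(S3) = 1 − (0.34 + 0.05) = 0.61.
P(D) = P(D|S1)·P(S1) + P(D|S2)·P(S2) + P(D|S3)·P(S3)
      = 0.04·0.34 + 0.21·0.05 + 0.05·0.61
      = 0.0136 + 0.0105 + 0.0305 = 0.0546

P(D) ≈ 0.0546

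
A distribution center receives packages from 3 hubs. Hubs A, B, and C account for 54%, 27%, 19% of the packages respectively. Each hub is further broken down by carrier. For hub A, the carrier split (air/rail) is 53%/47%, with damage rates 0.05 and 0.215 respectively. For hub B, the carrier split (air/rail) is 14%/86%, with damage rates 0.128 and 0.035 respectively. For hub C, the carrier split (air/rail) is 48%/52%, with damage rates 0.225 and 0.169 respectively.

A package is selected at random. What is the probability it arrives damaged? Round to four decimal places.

0.1191

P(D|A) = 0.53·0.05 + 0.47·0.215 = 0.0265 + 0.10105 = 0.12755
P(D|B) = 0.14·0.128 + 0.86·0.035 = 0.01792 + 0.0301 = 0.04802
P(D|C) = 0.48·0.225 + 0.52·0.169 = 0.108 + 0.08788 = 0.19588
Then overall,
P(D) = 0.54·0.12755 + 0.27·0.04802 + 0.19·0.19588
      = 0.068877 + 0.0129654 + 0.0372172 = 0.1190596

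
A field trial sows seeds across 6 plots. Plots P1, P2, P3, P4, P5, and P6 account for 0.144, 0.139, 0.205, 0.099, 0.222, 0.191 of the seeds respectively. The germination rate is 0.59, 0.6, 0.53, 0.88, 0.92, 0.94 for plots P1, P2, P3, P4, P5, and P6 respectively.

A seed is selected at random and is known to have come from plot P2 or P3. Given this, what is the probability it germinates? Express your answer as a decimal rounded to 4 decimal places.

0.5583

Let S = {P2, P3}.
P(S) = 0.139 + 0.205 = 0.344.
P(G ∩ S) = 0.6·0.139 + 0.53·0.205 = 0.0834 + 0.10865 = 0.19205.
P(G | S) = 0.19205 / 0.344 = 0.558285…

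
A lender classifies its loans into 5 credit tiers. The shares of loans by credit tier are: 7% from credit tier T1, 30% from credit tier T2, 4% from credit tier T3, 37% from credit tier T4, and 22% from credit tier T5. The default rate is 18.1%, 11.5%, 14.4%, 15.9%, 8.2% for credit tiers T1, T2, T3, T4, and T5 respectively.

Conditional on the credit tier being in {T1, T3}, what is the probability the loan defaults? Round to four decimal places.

P(D|S) ≈ 0.1675

Let S = {T1, T3}.
P(S) = 0.07 + 0.04 = 0.11.
P(D ∩ S) = 0.181·0.07 + 0.144·0.04 = 0.01267 + 0.00576 = 0.01843.
P(D | S) = 0.01843 / 0.11 = 0.167545…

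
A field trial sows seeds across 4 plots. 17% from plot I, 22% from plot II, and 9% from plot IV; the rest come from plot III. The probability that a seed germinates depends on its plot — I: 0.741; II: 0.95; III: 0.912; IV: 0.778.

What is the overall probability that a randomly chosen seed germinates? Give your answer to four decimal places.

P(G) ≈ 0.8792

P(III) = 1 − (0.17 + 0.22 + 0.09) = 0.52.
P(G) = P(G|I)·P(I) + P(G|II)·P(II) + P(G|III)·P(III) + P(G|IV)·P(IV)
      = 0.741·0.17 + 0.95·0.22 + 0.912·0.52 + 0.778·0.09
      = 0.12597 + 0.209 + 0.47424 + 0.07002 = 0.87923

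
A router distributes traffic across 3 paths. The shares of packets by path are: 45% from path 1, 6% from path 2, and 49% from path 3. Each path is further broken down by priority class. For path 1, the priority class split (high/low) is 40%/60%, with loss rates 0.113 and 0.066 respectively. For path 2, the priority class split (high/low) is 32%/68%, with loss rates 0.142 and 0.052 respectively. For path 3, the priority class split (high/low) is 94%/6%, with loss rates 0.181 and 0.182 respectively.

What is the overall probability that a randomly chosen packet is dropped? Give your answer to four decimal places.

P(L|1) = 0.4·0.113 + 0.6·0.066 = 0.0452 + 0.0396 = 0.0848
P(L|2) = 0.32·0.142 + 0.68·0.052 = 0.04544 + 0.03536 = 0.0808
P(L|3) = 0.94·0.181 + 0.06·0.182 = 0.17014 + 0.01092 = 0.18106
Then overall,
P(L) = 0.45·0.0848 + 0.06·0.0808 + 0.49·0.18106
      = 0.03816 + 0.004848 + 0.0887194 = 0.1317274

0.1317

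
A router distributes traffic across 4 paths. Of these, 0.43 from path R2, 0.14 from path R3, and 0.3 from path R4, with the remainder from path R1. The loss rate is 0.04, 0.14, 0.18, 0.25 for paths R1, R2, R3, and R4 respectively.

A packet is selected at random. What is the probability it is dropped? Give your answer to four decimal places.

0.1656

P(R1) = 1 − (0.43 + 0.14 + 0.3) = 0.13.
By the law of total probability,
P(L) = P(L|R1)·P(R1) + P(L|R2)·P(R2) + P(L|R3)·P(R3) + P(L|R4)·P(R4)
      = 0.04·0.13 + 0.14·0.43 + 0.18·0.14 + 0.25·0.3
      = 0.0052 + 0.0602 + 0.0252 + 0.075 = 0.1656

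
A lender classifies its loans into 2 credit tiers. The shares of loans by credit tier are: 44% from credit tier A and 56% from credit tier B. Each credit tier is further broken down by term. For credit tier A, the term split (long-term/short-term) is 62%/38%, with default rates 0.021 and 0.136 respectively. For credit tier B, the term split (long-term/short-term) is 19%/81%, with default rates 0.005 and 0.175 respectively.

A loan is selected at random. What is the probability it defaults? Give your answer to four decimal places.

P(D|A) = 0.62·0.021 + 0.38·0.136 = 0.01302 + 0.05168 = 0.0647
P(D|B) = 0.19·0.005 + 0.81·0.175 = 0.00095 + 0.14175 = 0.1427
By total probability over the outer partition,
P(D) = 0.44·0.0647 + 0.56·0.1427
      = 0.028468 + 0.079912 = 0.10838

P(D) ≈ 0.1084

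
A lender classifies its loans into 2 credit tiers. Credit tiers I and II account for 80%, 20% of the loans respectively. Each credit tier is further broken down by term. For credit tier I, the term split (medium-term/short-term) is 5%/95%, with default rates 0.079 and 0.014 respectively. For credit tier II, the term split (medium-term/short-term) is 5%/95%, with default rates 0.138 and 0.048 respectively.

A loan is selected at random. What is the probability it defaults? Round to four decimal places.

P(D|I) = 0.05·0.079 + 0.95·0.014 = 0.00395 + 0.0133 = 0.01725
P(D|II) = 0.05·0.138 + 0.95·0.048 = 0.0069 + 0.0456 = 0.0525
By total probability over the outer partition,
P(D) = 0.8·0.01725 + 0.2·0.0525
      = 0.0138 + 0.0105 = 0.0243

P(D) ≈ 0.0243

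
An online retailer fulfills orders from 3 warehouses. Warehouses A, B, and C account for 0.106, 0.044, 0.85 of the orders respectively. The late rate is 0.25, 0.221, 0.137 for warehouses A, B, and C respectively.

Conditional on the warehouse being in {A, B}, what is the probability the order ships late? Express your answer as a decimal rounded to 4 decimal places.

0.2415

Let S = {A, B}.
P(S) = 0.106 + 0.044 = 0.15.
P(L ∩ S) = 0.25·0.106 + 0.221·0.044 = 0.0265 + 0.009724 = 0.036224.
P(L | S) = 0.036224 / 0.15 = 0.241493…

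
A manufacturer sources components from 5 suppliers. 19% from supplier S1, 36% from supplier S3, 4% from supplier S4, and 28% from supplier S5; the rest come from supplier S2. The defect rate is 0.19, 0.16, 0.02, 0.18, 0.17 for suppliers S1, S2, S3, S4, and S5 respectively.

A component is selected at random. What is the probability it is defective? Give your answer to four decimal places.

P(D) ≈ 0.1189

P(S2) = 1 − (0.19 + 0.36 + 0.04 + 0.28) = 0.13.
P(D) = P(D|S1)·P(S1) + P(D|S2)·P(S2) + P(D|S3)·P(S3) + P(D|S4)·P(S4) + P(D|S5)·P(S5)
      = 0.19·0.19 + 0.16·0.13 + 0.02·0.36 + 0.18·0.04 + 0.17·0.28
      = 0.0361 + 0.0208 + 0.0072 + 0.0072 + 0.0476 = 0.1189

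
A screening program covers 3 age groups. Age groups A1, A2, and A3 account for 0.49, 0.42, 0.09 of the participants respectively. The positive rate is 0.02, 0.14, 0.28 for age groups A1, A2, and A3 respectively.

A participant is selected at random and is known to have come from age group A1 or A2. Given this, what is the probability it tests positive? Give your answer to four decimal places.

Let S = {A1, A2}.
P(S) = 0.49 + 0.42 = 0.91.
P(T ∩ S) = 0.02·0.49 + 0.14·0.42 = 0.0098 + 0.0588 = 0.0686.
P(T | S) = 0.0686 / 0.91 = 0.075385…

0.0754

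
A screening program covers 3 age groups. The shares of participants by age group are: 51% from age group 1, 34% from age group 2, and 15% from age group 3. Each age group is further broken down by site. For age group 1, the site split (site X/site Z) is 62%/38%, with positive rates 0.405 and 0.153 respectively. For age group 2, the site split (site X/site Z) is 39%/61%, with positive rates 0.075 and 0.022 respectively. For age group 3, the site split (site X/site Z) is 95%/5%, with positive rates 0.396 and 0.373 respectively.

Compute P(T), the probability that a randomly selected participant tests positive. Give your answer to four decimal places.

P(T) ≈ 0.2314

P(T|1) = 0.62·0.405 + 0.38·0.153 = 0.2511 + 0.05814 = 0.30924
P(T|2) = 0.39·0.075 + 0.61·0.022 = 0.02925 + 0.01342 = 0.04267
P(T|3) = 0.95·0.396 + 0.05·0.373 = 0.3762 + 0.01865 = 0.39485
By total probability over the outer partition,
P(T) = 0.51·0.30924 + 0.34·0.04267 + 0.15·0.39485
      = 0.1577124 + 0.0145078 + 0.0592275 = 0.2314477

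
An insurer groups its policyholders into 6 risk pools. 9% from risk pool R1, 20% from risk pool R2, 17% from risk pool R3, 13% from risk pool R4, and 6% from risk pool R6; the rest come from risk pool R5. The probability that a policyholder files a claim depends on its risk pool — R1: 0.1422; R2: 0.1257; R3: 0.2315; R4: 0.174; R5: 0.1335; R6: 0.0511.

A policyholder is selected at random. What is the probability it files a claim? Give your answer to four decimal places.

0.1497

P(R5) = 1 − (0.09 + 0.2 + 0.17 + 0.13 + 0.06) = 0.35.
By the law of total probability,
P(C) = P(C|R1)·P(R1) + P(C|R2)·P(R2) + P(C|R3)·P(R3) + P(C|R4)·P(R4) + P(C|R5)·P(R5) + P(C|R6)·P(R6)
      = 0.1422·0.09 + 0.1257·0.2 + 0.2315·0.17 + 0.174·0.13 + 0.1335·0.35 + 0.0511·0.06
      = 0.012798 + 0.02514 + 0.039355 + 0.02262 + 0.046725 + 0.003066 = 0.149704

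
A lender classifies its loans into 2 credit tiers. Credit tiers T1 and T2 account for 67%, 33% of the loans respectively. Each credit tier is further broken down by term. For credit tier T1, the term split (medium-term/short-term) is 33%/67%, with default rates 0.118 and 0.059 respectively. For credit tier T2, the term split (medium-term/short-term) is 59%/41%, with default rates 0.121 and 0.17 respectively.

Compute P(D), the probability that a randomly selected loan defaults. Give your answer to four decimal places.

P(D|T1) = 0.33·0.118 + 0.67·0.059 = 0.03894 + 0.03953 = 0.07847
P(D|T2) = 0.59·0.121 + 0.41·0.17 = 0.07139 + 0.0697 = 0.14109
Then overall,
P(D) = 0.67·0.07847 + 0.33·0.14109
      = 0.0525749 + 0.0465597 = 0.0991346

P(D) ≈ 0.0991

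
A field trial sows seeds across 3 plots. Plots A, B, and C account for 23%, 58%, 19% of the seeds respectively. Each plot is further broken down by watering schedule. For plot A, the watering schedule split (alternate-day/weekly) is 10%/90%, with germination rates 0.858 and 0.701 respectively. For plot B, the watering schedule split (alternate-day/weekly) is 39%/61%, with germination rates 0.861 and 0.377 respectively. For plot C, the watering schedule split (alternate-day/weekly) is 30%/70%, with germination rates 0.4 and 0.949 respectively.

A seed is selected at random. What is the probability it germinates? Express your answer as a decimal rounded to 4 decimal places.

0.6420

P(G|A) = 0.1·0.858 + 0.9·0.701 = 0.0858 + 0.6309 = 0.7167
P(G|B) = 0.39·0.861 + 0.61·0.377 = 0.33579 + 0.22997 = 0.56576
P(G|C) = 0.3·0.4 + 0.7·0.949 = 0.12 + 0.6643 = 0.7843
Then overall,
P(G) = 0.23·0.7167 + 0.58·0.56576 + 0.19·0.7843
      = 0.164841 + 0.3281408 + 0.149017 = 0.6419988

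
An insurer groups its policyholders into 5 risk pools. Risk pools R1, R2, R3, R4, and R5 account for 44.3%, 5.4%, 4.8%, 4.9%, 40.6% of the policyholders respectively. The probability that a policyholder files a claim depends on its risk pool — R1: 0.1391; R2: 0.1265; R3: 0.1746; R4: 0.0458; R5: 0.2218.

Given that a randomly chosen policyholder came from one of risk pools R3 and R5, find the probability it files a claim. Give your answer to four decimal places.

0.2168

Let S = {R3, R5}.
P(S) = 0.048 + 0.406 = 0.454.
P(C ∩ S) = 0.1746·0.048 + 0.2218·0.406 = 0.0083808 + 0.0900508 = 0.0984316.
P(C | S) = 0.0984316 / 0.454 = 0.216810…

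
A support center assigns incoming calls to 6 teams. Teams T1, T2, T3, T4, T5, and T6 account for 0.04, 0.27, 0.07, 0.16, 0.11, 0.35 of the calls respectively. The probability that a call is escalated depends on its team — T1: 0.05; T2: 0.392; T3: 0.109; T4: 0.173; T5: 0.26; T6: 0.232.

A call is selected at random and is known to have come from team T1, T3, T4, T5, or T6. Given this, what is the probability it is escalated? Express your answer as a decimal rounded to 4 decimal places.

0.2015

Let S = {T1, T3, T4, T5, T6}.
P(S) = 0.04 + 0.07 + 0.16 + 0.11 + 0.35 = 0.73.
P(E ∩ S) = 0.05·0.04 + 0.109·0.07 + 0.173·0.16 + 0.26·0.11 + 0.232·0.35 = 0.002 + 0.00763 + 0.02768 + 0.0286 + 0.0812 = 0.14711.
P(E | S) = 0.14711 / 0.73 = 0.201521…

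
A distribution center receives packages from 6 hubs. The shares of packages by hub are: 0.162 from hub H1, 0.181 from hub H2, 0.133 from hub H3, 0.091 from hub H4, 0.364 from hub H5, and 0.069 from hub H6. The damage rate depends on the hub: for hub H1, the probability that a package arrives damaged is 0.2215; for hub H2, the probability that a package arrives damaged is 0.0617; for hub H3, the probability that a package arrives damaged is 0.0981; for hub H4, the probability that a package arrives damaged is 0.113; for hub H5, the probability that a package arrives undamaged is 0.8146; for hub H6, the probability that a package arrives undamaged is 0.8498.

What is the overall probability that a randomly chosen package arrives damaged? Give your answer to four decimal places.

P(D|H5) = 1 − 0.8146 = 0.1854.
P(D|H6) = 1 − 0.8498 = 0.1502.
P(D) = P(D|H1)·P(H1) + P(D|H2)·P(H2) + P(D|H3)·P(H3) + P(D|H4)·P(H4) + P(D|H5)·P(H5) + P(D|H6)·P(H6)
      = 0.2215·0.162 + 0.0617·0.181 + 0.0981·0.133 + 0.113·0.091 + 0.1854·0.364 + 0.1502·0.069
      = 0.035883 + 0.0111677 + 0.0130473 + 0.010283 + 0.0674856 + 0.0103638 = 0.1482304

0.1482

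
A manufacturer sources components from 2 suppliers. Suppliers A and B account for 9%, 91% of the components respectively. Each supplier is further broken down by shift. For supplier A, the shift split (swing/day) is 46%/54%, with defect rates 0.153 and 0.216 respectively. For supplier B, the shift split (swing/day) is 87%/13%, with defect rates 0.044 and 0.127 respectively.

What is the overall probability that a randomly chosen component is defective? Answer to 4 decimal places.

P(D|A) = 0.46·0.153 + 0.54·0.216 = 0.07038 + 0.11664 = 0.18702
P(D|B) = 0.87·0.044 + 0.13·0.127 = 0.03828 + 0.01651 = 0.05479
Then overall,
P(D) = 0.09·0.18702 + 0.91·0.05479
      = 0.0168318 + 0.0498589 = 0.0666907

0.0667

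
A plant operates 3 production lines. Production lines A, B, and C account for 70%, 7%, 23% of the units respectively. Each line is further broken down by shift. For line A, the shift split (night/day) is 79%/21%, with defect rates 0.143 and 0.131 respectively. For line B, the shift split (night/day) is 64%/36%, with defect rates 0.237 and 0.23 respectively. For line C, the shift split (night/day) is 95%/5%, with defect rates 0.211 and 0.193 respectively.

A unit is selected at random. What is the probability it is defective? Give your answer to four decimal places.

0.1631

P(D|A) = 0.79·0.143 + 0.21·0.131 = 0.11297 + 0.02751 = 0.14048
P(D|B) = 0.64·0.237 + 0.36·0.23 = 0.15168 + 0.0828 = 0.23448
P(D|C) = 0.95·0.211 + 0.05·0.193 = 0.20045 + 0.00965 = 0.2101
By total probability over the outer partition,
P(D) = 0.7·0.14048 + 0.07·0.23448 + 0.23·0.2101
      = 0.098336 + 0.0164136 + 0.048323 = 0.1630726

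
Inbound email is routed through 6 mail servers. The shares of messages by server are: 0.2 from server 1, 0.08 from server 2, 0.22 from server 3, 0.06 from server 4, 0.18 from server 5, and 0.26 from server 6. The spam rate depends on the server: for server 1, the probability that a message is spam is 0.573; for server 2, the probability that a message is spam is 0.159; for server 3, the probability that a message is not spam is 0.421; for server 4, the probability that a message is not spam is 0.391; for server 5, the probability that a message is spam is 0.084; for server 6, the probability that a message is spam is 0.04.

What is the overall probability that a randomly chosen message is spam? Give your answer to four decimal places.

P(S|3) = 1 − 0.421 = 0.579.
P(S|4) = 1 − 0.391 = 0.609.
P(S) = P(S|1)·P(1) + P(S|2)·P(2) + P(S|3)·P(3) + P(S|4)·P(4) + P(S|5)·P(5) + P(S|6)·P(6)
      = 0.573·0.2 + 0.159·0.08 + 0.579·0.22 + 0.609·0.06 + 0.084·0.18 + 0.04·0.26
      = 0.1146 + 0.01272 + 0.12738 + 0.03654 + 0.01512 + 0.0104 = 0.31676

P(S) ≈ 0.3168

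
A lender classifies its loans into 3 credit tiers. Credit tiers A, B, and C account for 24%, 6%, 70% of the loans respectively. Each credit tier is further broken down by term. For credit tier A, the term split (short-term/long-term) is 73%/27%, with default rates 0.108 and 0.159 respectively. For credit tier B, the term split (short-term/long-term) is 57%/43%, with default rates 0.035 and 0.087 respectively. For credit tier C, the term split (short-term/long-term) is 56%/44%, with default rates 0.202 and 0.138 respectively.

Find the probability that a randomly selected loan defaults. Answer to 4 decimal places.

P(D|A) = 0.73·0.108 + 0.27·0.159 = 0.07884 + 0.04293 = 0.12177
P(D|B) = 0.57·0.035 + 0.43·0.087 = 0.01995 + 0.03741 = 0.05736
P(D|C) = 0.56·0.202 + 0.44·0.138 = 0.11312 + 0.06072 = 0.17384
Then overall,
P(D) = 0.24·0.12177 + 0.06·0.05736 + 0.7·0.17384
      = 0.0292248 + 0.0034416 + 0.121688 = 0.1543544

0.1544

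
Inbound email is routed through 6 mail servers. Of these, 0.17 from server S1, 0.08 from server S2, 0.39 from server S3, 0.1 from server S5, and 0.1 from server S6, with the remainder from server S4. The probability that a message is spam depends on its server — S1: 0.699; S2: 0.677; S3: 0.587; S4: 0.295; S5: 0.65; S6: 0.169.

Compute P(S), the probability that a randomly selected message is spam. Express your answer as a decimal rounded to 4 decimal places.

0.5310

P(S4) = 1 − (0.17 + 0.08 + 0.39 + 0.1 + 0.1) = 0.16.
By the law of total probability,
P(S) = P(S|S1)·P(S1) + P(S|S2)·P(S2) + P(S|S3)·P(S3) + P(S|S4)·P(S4) + P(S|S5)·P(S5) + P(S|S6)·P(S6)
      = 0.699·0.17 + 0.677·0.08 + 0.587·0.39 + 0.295·0.16 + 0.65·0.1 + 0.169·0.1
      = 0.11883 + 0.05416 + 0.22893 + 0.0472 + 0.065 + 0.0169 = 0.53102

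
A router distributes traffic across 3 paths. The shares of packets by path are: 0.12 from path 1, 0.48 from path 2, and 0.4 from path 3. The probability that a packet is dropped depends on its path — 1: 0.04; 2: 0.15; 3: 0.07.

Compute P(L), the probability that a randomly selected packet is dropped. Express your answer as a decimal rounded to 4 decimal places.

P(L) ≈ 0.1048

P(L) = P(L|1)·P(1) + P(L|2)·P(2) + P(L|3)·P(3)
      = 0.04·0.12 + 0.15·0.48 + 0.07·0.4
      = 0.0048 + 0.072 + 0.028 = 0.1048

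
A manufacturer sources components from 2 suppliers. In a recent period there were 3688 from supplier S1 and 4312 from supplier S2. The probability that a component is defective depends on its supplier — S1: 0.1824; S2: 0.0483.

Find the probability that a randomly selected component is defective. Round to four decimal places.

Total: 3688 + 4312 = 8000.
P(S1) = 3688/8000 = 0.461. P(S2) = 4312/8000 = 0.539.
Summing over the partition,
P(D) = P(D|S1)·P(S1) + P(D|S2)·P(S2)
      = 0.1824·0.461 + 0.0483·0.539
      = 0.0840864 + 0.0260337 = 0.1101201

0.1101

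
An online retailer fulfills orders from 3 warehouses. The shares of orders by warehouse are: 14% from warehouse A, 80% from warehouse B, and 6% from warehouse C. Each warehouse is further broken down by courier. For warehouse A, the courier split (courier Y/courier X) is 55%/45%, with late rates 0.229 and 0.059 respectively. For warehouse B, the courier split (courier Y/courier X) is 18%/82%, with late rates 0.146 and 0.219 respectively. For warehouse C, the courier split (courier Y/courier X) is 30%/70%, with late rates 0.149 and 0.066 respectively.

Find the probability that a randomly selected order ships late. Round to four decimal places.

P(L|A) = 0.55·0.229 + 0.45·0.059 = 0.12595 + 0.02655 = 0.1525
P(L|B) = 0.18·0.146 + 0.82·0.219 = 0.02628 + 0.17958 = 0.20586
P(L|C) = 0.3·0.149 + 0.7·0.066 = 0.0447 + 0.0462 = 0.0909
Then overall,
P(L) = 0.14·0.1525 + 0.8·0.20586 + 0.06·0.0909
      = 0.02135 + 0.164688 + 0.005454 = 0.191492

P(L) ≈ 0.1915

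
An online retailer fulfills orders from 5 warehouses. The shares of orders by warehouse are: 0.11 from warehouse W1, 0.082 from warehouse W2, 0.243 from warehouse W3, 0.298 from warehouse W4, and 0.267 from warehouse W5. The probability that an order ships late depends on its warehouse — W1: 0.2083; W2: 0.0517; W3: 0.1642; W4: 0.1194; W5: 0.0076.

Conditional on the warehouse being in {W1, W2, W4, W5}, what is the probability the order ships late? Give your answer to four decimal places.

Let S = {W1, W2, W4, W5}.
P(S) = 0.11 + 0.082 + 0.298 + 0.267 = 0.757.
P(L ∩ S) = 0.2083·0.11 + 0.0517·0.082 + 0.1194·0.298 + 0.0076·0.267 = 0.022913 + 0.0042394 + 0.0355812 + 0.0020292 = 0.0647628.
P(L | S) = 0.0647628 / 0.757 = 0.085552…

0.0856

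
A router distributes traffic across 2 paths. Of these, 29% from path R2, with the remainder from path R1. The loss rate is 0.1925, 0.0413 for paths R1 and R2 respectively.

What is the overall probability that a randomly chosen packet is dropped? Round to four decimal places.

0.1487

P(R1) = 1 − (0.29) = 0.71.
By the law of total probability,
P(L) = P(L|R1)·P(R1) + P(L|R2)·P(R2)
      = 0.1925·0.71 + 0.0413·0.29
      = 0.136675 + 0.011977 = 0.148652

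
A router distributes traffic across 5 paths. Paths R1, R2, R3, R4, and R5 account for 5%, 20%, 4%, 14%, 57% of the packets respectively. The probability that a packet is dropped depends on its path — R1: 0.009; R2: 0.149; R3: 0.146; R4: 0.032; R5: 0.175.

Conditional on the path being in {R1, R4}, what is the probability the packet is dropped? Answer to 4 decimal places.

Let S = {R1, R4}.
P(S) = 0.05 + 0.14 = 0.19.
P(L ∩ S) = 0.009·0.05 + 0.032·0.14 = 0.00045 + 0.00448 = 0.00493.
P(L | S) = 0.00493 / 0.19 = 0.025947…

0.0259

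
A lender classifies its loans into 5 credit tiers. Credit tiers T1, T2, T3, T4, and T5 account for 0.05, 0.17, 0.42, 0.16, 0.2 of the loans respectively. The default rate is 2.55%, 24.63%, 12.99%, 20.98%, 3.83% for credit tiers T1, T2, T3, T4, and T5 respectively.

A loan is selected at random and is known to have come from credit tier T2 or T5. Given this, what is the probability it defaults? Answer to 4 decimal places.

P(D|S) ≈ 0.1339

Let S = {T2, T5}.
P(S) = 0.17 + 0.2 = 0.37.
P(D ∩ S) = 0.2463·0.17 + 0.0383·0.2 = 0.041871 + 0.00766 = 0.049531.
P(D | S) = 0.049531 / 0.37 = 0.133868…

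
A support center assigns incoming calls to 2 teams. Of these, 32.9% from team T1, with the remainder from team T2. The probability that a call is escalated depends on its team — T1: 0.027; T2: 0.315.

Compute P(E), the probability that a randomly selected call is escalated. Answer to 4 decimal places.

P(E) ≈ 0.2202

P(T2) = 1 − (0.329) = 0.671.
Using total probability over the partition,
P(E) = P(E|T1)·P(T1) + P(E|T2)·P(T2)
      = 0.027·0.329 + 0.315·0.671
      = 0.008883 + 0.211365 = 0.220248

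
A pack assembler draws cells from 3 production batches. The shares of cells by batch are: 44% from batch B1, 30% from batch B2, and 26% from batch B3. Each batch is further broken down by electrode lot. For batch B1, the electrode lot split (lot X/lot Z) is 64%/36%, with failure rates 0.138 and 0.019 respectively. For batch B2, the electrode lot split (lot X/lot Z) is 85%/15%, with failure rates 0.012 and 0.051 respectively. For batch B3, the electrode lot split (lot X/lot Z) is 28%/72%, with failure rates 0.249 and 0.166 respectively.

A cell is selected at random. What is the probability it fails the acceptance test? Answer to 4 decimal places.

0.0964

P(F|B1) = 0.64·0.138 + 0.36·0.019 = 0.08832 + 0.00684 = 0.09516
P(F|B2) = 0.85·0.012 + 0.15·0.051 = 0.0102 + 0.00765 = 0.01785
P(F|B3) = 0.28·0.249 + 0.72·0.166 = 0.06972 + 0.11952 = 0.18924
By total probability over the outer partition,
P(F) = 0.44·0.09516 + 0.3·0.01785 + 0.26·0.18924
      = 0.0418704 + 0.005355 + 0.0492024 = 0.0964278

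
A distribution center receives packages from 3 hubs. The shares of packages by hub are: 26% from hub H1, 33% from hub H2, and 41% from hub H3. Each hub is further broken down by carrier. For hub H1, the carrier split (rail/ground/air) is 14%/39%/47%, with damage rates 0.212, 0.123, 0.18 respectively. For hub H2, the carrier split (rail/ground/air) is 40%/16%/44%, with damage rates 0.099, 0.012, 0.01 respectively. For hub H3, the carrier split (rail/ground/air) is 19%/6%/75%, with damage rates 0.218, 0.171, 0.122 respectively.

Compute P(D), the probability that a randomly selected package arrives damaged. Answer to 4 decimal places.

P(D|H1) = 0.14·0.212 + 0.39·0.123 + 0.47·0.18 = 0.02968 + 0.04797 + 0.0846 = 0.16225
P(D|H2) = 0.4·0.099 + 0.16·0.012 + 0.44·0.01 = 0.0396 + 0.00192 + 0.0044 = 0.04592
P(D|H3) = 0.19·0.218 + 0.06·0.171 + 0.75·0.122 = 0.04142 + 0.01026 + 0.0915 = 0.14318
By total probability over the outer partition,
P(D) = 0.26·0.16225 + 0.33·0.04592 + 0.41·0.14318
      = 0.042185 + 0.0151536 + 0.0587038 = 0.1160424

0.1160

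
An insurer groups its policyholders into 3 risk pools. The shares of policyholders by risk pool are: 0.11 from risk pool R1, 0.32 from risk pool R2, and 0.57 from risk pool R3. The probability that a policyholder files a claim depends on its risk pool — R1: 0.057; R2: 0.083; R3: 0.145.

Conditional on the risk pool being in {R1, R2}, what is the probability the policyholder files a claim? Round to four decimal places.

0.0763

Let S = {R1, R2}.
P(S) = 0.11 + 0.32 = 0.43.
P(C ∩ S) = 0.057·0.11 + 0.083·0.32 = 0.00627 + 0.02656 = 0.03283.
P(C | S) = 0.03283 / 0.43 = 0.076349…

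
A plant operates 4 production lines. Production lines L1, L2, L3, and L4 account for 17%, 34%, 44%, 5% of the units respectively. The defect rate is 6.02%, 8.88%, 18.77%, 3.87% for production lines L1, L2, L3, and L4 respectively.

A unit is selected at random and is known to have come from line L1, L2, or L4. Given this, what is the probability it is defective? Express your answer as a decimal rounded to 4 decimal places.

Let S = {L1, L2, L4}.
P(S) = 0.17 + 0.34 + 0.05 = 0.56.
P(D ∩ S) = 0.0602·0.17 + 0.0888·0.34 + 0.0387·0.05 = 0.010234 + 0.030192 + 0.001935 = 0.042361.
P(D | S) = 0.042361 / 0.56 = 0.075645…

P(D|S) ≈ 0.0756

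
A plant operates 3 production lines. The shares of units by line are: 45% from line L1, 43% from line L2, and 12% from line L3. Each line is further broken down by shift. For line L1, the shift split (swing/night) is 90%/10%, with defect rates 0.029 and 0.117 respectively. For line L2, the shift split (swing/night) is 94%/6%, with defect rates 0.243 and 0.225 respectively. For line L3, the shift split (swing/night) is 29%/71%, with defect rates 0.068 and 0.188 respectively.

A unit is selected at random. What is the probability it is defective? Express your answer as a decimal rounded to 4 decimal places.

P(D|L1) = 0.9·0.029 + 0.1·0.117 = 0.0261 + 0.0117 = 0.0378
P(D|L2) = 0.94·0.243 + 0.06·0.225 = 0.22842 + 0.0135 = 0.24192
P(D|L3) = 0.29·0.068 + 0.71·0.188 = 0.01972 + 0.13348 = 0.1532
By total probability over the outer partition,
P(D) = 0.45·0.0378 + 0.43·0.24192 + 0.12·0.1532
      = 0.01701 + 0.1040256 + 0.018384 = 0.1394196

P(D) ≈ 0.1394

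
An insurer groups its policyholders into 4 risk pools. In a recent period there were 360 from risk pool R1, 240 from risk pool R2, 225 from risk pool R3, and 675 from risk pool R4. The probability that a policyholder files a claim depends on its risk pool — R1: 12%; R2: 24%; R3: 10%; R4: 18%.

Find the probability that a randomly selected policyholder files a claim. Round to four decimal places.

P(C) ≈ 0.1632

Total: 360 + 240 + 225 + 675 = 1500.
P(R1) = 360/1500 = 0.24. P(R2) = 240/1500 = 0.16. P(R3) = 225/1500 = 0.15. P(R4) = 675/1500 = 0.45.
Using total probability over the partition,
P(C) = P(C|R1)·P(R1) + P(C|R2)·P(R2) + P(C|R3)·P(R3) + P(C|R4)·P(R4)
      = 0.12·0.24 + 0.24·0.16 + 0.1·0.15 + 0.18·0.45
      = 0.0288 + 0.0384 + 0.015 + 0.081 = 0.1632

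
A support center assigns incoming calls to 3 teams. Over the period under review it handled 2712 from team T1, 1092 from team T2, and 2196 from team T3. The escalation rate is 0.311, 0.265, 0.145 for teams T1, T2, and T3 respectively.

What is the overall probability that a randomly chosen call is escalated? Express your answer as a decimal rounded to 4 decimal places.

Total: 2712 + 1092 + 2196 = 6000.
P(T1) = 2712/6000 = 0.452. P(T2) = 1092/6000 = 0.182. P(T3) = 2196/6000 = 0.366.
P(E) = P(E|T1)·P(T1) + P(E|T2)·P(T2) + P(E|T3)·P(T3)
      = 0.311·0.452 + 0.265·0.182 + 0.145·0.366
      = 0.140572 + 0.04823 + 0.05307 = 0.241872

0.2419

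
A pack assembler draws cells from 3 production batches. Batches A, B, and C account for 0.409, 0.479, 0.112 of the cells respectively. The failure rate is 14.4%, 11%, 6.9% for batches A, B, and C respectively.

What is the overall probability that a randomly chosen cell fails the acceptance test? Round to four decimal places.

P(F) ≈ 0.1193

Summing over the partition,
P(F) = P(F|A)·P(A) + P(F|B)·P(B) + P(F|C)·P(C)
      = 0.144·0.409 + 0.11·0.479 + 0.069·0.112
      = 0.058896 + 0.05269 + 0.007728 = 0.119314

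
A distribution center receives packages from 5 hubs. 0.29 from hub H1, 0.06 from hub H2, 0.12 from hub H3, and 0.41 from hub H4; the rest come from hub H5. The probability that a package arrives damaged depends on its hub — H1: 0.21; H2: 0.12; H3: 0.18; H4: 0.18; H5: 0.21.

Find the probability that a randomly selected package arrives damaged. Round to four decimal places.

P(H5) = 1 − (0.29 + 0.06 + 0.12 + 0.41) = 0.12.
P(D) = P(D|H1)·P(H1) + P(D|H2)·P(H2) + P(D|H3)·P(H3) + P(D|H4)·P(H4) + P(D|H5)·P(H5)
      = 0.21·0.29 + 0.12·0.06 + 0.18·0.12 + 0.18·0.41 + 0.21·0.12
      = 0.0609 + 0.0072 + 0.0216 + 0.0738 + 0.0252 = 0.1887

P(D) ≈ 0.1887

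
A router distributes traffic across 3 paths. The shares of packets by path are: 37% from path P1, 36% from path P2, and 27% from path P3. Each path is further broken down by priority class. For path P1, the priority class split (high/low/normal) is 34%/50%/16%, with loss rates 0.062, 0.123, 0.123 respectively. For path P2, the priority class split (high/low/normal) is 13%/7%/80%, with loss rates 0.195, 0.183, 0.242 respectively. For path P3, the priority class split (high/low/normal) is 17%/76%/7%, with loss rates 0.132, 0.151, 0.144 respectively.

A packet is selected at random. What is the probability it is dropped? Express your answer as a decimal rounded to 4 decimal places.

P(L) ≈ 0.1610

P(L|P1) = 0.34·0.062 + 0.5·0.123 + 0.16·0.123 = 0.02108 + 0.0615 + 0.01968 = 0.10226
P(L|P2) = 0.13·0.195 + 0.07·0.183 + 0.8·0.242 = 0.02535 + 0.01281 + 0.1936 = 0.23176
P(L|P3) = 0.17·0.132 + 0.76·0.151 + 0.07·0.144 = 0.02244 + 0.11476 + 0.01008 = 0.14728
By total probability over the outer partition,
P(L) = 0.37·0.10226 + 0.36·0.23176 + 0.27·0.14728
      = 0.0378362 + 0.0834336 + 0.0397656 = 0.1610354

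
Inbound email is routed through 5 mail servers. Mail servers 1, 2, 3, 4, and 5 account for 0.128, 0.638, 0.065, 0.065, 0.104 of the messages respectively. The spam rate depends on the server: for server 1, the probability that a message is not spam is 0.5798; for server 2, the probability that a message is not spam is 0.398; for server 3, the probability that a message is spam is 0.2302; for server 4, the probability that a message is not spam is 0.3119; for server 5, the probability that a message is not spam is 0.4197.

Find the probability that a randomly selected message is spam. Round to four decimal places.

P(S|1) = 1 − 0.5798 = 0.4202.
P(S|2) = 1 − 0.398 = 0.602.
P(S|4) = 1 − 0.3119 = 0.6881.
P(S|5) = 1 − 0.4197 = 0.5803.
By the law of total probability,
P(S) = P(S|1)·P(1) + P(S|2)·P(2) + P(S|3)·P(3) + P(S|4)·P(4) + P(S|5)·P(5)
      = 0.4202·0.128 + 0.602·0.638 + 0.2302·0.065 + 0.6881·0.065 + 0.5803·0.104
      = 0.0537856 + 0.384076 + 0.014963 + 0.0447265 + 0.0603512 = 0.5579023

P(S) ≈ 0.5579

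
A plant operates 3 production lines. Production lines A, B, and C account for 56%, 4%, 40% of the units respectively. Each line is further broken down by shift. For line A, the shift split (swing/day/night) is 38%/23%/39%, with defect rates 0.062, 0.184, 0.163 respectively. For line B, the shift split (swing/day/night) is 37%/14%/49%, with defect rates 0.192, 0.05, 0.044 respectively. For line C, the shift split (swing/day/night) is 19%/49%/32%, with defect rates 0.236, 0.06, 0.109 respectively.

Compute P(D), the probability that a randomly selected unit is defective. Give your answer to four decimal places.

P(D) ≈ 0.1201

P(D|A) = 0.38·0.062 + 0.23·0.184 + 0.39·0.163 = 0.02356 + 0.04232 + 0.06357 = 0.12945
P(D|B) = 0.37·0.192 + 0.14·0.05 + 0.49·0.044 = 0.07104 + 0.007 + 0.02156 = 0.0996
P(D|C) = 0.19·0.236 + 0.49·0.06 + 0.32·0.109 = 0.04484 + 0.0294 + 0.03488 = 0.10912
Then overall,
P(D) = 0.56·0.12945 + 0.04·0.0996 + 0.4·0.10912
      = 0.072492 + 0.003984 + 0.043648 = 0.120124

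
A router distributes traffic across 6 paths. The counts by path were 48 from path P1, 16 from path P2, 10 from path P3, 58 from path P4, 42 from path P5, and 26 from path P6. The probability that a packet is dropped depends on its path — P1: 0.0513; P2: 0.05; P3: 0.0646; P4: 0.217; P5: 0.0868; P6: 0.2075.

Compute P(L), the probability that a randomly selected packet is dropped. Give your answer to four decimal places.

Total: 48 + 16 + 10 + 58 + 42 + 26 = 200.
P(P1) = 48/200 = 0.24. P(P2) = 16/200 = 0.08. P(P3) = 10/200 = 0.05. P(P4) = 58/200 = 0.29. P(P5) = 42/200 = 0.21. P(P6) = 26/200 = 0.13.
P(L) = P(L|P1)·P(P1) + P(L|P2)·P(P2) + P(L|P3)·P(P3) + P(L|P4)·P(P4) + P(L|P5)·P(P5) + P(L|P6)·P(P6)
      = 0.0513·0.24 + 0.05·0.08 + 0.0646·0.05 + 0.217·0.29 + 0.0868·0.21 + 0.2075·0.13
      = 0.012312 + 0.004 + 0.00323 + 0.06293 + 0.018228 + 0.026975 = 0.127675

0.1277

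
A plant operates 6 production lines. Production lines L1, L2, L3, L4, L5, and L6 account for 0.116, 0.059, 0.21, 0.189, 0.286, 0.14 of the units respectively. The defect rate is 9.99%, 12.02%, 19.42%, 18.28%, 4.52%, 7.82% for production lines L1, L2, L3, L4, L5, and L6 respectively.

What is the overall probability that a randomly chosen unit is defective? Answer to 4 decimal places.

By the law of total probability,
P(D) = P(D|L1)·P(L1) + P(D|L2)·P(L2) + P(D|L3)·P(L3) + P(D|L4)·P(L4) + P(D|L5)·P(L5) + P(D|L6)·P(L6)
      = 0.0999·0.116 + 0.1202·0.059 + 0.1942·0.21 + 0.1828·0.189 + 0.0452·0.286 + 0.0782·0.14
      = 0.0115884 + 0.0070918 + 0.040782 + 0.0345492 + 0.0129272 + 0.010948 = 0.1178866

0.1179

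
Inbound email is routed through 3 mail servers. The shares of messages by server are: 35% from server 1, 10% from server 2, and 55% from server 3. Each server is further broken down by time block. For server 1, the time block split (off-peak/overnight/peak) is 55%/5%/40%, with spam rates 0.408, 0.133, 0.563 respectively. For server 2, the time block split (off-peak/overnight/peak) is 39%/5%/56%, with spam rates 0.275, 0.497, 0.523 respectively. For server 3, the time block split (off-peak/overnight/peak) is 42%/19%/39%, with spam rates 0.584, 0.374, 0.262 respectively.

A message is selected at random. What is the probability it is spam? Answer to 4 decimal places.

0.4324

P(S|1) = 0.55·0.408 + 0.05·0.133 + 0.4·0.563 = 0.2244 + 0.00665 + 0.2252 = 0.45625
P(S|2) = 0.39·0.275 + 0.05·0.497 + 0.56·0.523 = 0.10725 + 0.02485 + 0.29288 = 0.42498
P(S|3) = 0.42·0.584 + 0.19·0.374 + 0.39·0.262 = 0.24528 + 0.07106 + 0.10218 = 0.41852
Then overall,
P(S) = 0.35·0.45625 + 0.1·0.42498 + 0.55·0.41852
      = 0.1596875 + 0.042498 + 0.230186 = 0.4323715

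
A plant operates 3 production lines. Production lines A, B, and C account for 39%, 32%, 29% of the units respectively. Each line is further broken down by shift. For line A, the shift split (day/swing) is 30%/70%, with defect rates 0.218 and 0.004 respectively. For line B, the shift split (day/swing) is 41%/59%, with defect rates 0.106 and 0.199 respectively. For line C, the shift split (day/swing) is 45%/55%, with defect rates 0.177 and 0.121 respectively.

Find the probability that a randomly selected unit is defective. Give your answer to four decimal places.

P(D|A) = 0.3·0.218 + 0.7·0.004 = 0.0654 + 0.0028 = 0.0682
P(D|B) = 0.41·0.106 + 0.59·0.199 = 0.04346 + 0.11741 = 0.16087
P(D|C) = 0.45·0.177 + 0.55·0.121 = 0.07965 + 0.06655 = 0.1462
By total probability over the outer partition,
P(D) = 0.39·0.0682 + 0.32·0.16087 + 0.29·0.1462
      = 0.026598 + 0.0514784 + 0.042398 = 0.1204744

P(D) ≈ 0.1205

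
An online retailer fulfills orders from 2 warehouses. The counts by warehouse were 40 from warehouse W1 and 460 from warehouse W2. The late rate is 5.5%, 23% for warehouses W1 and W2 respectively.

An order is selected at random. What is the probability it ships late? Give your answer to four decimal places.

P(L) ≈ 0.2160

Total: 40 + 460 = 500.
P(W1) = 40/500 = 0.08. P(W2) = 460/500 = 0.92.
Summing over the partition,
P(L) = P(L|W1)·P(W1) + P(L|W2)·P(W2)
      = 0.055·0.08 + 0.23·0.92
      = 0.0044 + 0.2116 = 0.216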